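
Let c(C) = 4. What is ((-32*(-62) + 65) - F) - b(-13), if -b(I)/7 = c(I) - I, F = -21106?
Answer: 23274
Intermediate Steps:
b(I) = -28 + 7*I (b(I) = -7*(4 - I) = -28 + 7*I)
((-32*(-62) + 65) - F) - b(-13) = ((-32*(-62) + 65) - 1*(-21106)) - (-28 + 7*(-13)) = ((1984 + 65) + 21106) - (-28 - 91) = (2049 + 21106) - 1*(-119) = 23155 + 119 = 23274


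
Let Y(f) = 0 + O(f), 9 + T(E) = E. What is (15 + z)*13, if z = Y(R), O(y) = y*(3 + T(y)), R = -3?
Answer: 546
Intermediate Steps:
T(E) = -9 + E
O(y) = y*(-6 + y) (O(y) = y*(3 + (-9 + y)) = y*(-6 + y))
Y(f) = f*(-6 + f) (Y(f) = 0 + f*(-6 + f) = f*(-6 + f))
z = 27 (z = -3*(-6 - 3) = -3*(-9) = 27)
(15 + z)*13 = (15 + 27)*13 = 42*13 = 546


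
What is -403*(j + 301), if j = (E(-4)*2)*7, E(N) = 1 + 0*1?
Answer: -126945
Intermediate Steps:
E(N) = 1 (E(N) = 1 + 0 = 1)
j = 14 (j = (1*2)*7 = 2*7 = 14)
-403*(j + 301) = -403*(14 + 301) = -403*315 = -126945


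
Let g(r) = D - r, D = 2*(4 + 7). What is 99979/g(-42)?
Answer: 99979/64 ≈ 1562.2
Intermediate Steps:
D = 22 (D = 2*11 = 22)
g(r) = 22 - r
99979/g(-42) = 99979/(22 - 1*(-42)) = 99979/(22 + 42) = 99979/64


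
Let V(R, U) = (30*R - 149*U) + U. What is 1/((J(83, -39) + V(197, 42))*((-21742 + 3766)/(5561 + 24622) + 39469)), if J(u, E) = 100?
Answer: -10061/81800873102 ≈ -1.2299e-7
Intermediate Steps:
V(R, U) = -148*U + 30*R (V(R, U) = (-149*U + 30*R) + U = -148*U + 30*R)
1/((J(83, -39) + V(197, 42))*((-21742 + 3766)/(5561 + 24622) + 39469)) = 1/((100 + (-148*42 + 30*197))*((-21742 + 3766)/(5561 + 24622) + 39469)) = 1/((100 + (-6216 + 5910))*(-17976/30183 + 39469)) = 1/((100 - 306)*(-17976*1/30183 + 39469)) = 1/(-206*(-5992/10061 + 39469)) = 1/(-206*397091617/10061) = 1/(-81800873102/10061) = -10061/81800873102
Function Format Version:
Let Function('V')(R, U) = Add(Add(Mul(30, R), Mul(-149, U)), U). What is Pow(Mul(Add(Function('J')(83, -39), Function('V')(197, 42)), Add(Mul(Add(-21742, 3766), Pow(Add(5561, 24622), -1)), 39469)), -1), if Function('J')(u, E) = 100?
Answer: Rational(-10061, 81800873102) ≈ -1.2299e-7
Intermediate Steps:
Function('V')(R, U) = Add(Mul(-148, U), Mul(30, R)) (Function('V')(R, U) = Add(Add(Mul(-149, U), Mul(30, R)), U) = Add(Mul(-148, U), Mul(30, R)))
Pow(Mul(Add(Function('J')(83, -39), Function('V')(197, 42)), Add(Mul(Add(-21742, 3766), Pow(Add(5561, 24622), -1)), 39469)), -1) = Pow(Mul(Add(100, Add(Mul(-148, 42), Mul(30, 197))), Add(Mul(Add(-21742, 3766), Pow(Add(5561, 24622), -1)), 39469)), -1) = Pow(Mul(Add(100, Add(-6216, 5910)), Add(Mul(-17976, Pow(30183, -1)), 39469)), -1) = Pow(Mul(Add(100, -306), Add(Mul(-17976, Rational(1, 30183)), 39469)), -1) = Pow(Mul(-206, Add(Rational(-5992, 10061), 39469)), -1) = Pow(Mul(-206, Rational(397091617, 10061)), -1) = Pow(Rational(-81800873102, 10061), -1) = Rational(-10061, 81800873102)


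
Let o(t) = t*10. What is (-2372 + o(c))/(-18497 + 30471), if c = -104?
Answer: -1706/5987 ≈ -0.28495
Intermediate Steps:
o(t) = 10*t
(-2372 + o(c))/(-18497 + 30471) = (-2372 + 10*(-104))/(-18497 + 30471) = (-2372 - 1040)/11974 = -3412*1/11974 = -1706/5987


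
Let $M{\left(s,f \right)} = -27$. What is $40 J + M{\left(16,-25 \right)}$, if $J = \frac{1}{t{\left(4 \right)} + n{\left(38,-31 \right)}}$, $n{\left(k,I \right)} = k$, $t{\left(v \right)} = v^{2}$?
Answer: $- \frac{709}{27} \approx -26.259$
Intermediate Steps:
$J = \frac{1}{54}$ ($J = \frac{1}{4^{2} + 38} = \frac{1}{16 + 38} = \frac{1}{54} \approx 0.018519$)
$40 J + M{\left(16,-25 \right)} = 40 \cdot \frac{1}{54} - 27 = \frac{20}{27} - 27 = - \frac{709}{27}$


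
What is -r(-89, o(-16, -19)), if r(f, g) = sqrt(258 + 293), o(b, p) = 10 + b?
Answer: -sqrt(551) ≈ -23.473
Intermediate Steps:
r(f, g) = sqrt(551)
-r(-89, o(-16, -19)) = -sqrt(551)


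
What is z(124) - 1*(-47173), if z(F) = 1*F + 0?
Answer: 47297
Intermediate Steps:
z(F) = F (z(F) = F + 0 = F)
z(124) - 1*(-47173) = 124 - 1*(-47173) = 124 + 47173 = 47297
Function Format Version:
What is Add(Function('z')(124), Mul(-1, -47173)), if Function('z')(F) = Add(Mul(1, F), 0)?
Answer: 47297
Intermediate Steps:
Function('z')(F) = F (Function('z')(F) = Add(F, 0) = F)
Add(Function('z')(124), Mul(-1, -47173)) = Add(124, Mul(-1, -47173)) = Add(124, 47173) = 47297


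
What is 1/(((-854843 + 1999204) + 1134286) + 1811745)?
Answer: 1/4090392 ≈ 2.4448e-7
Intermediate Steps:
1/(((-854843 + 1999204) + 1134286) + 1811745) = 1/((1144361 + 1134286) + 1811745) = 1/(2278647 + 1811745) = 1/4090392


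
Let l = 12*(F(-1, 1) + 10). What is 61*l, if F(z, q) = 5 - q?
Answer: 10248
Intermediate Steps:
l = 168 (l = 12*((5 - 1*1) + 10) = 12*((5 - 1) + 10) = 12*(4 + 10) = 12*14 = 168)
61*l = 61*168 = 10248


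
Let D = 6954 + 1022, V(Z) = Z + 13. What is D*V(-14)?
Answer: -7976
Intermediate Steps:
V(Z) = 13 + Z
D = 7976
D*V(-14) = 7976*(13 - 14) = 7976*(-1) = -7976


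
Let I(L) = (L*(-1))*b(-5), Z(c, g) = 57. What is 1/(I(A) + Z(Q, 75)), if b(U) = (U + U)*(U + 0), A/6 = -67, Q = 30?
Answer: 1/20157 ≈ 4.9611e-5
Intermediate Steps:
A = -402 (A = 6*(-67) = -402)
b(U) = 2*U**2 (b(U) = (2*U)*U = 2*U**2)
I(L) = -50*L (I(L) = (L*(-1))*(2*(-5)**2) = (-L)*(2*25) = -L*50 = -50*L)
1/(I(A) + Z(Q, 75)) = 1/(-50*(-402) + 57) = 1/(20100 + 57) = 1/20157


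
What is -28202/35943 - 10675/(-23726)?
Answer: -285429127/852783618 ≈ -0.33470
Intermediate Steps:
-28202/35943 - 10675/(-23726) = -28202*1/35943 - 10675*(-1/23726) = -28202/35943 + 10675/23726 = -285429127/852783618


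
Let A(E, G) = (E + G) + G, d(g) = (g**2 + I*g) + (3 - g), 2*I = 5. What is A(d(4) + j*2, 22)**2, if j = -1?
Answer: 4489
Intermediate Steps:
I = 5/2 (I = (1/2)*5 = 5/2 ≈ 2.5000)
d(g) = 3 + g**2 + 3*g/2 (d(g) = (g**2 + 5*g/2) + (3 - g) = 3 + g**2 + 3*g/2)
A(E, G) = E + 2*G
A(d(4) + j*2, 22)**2 = (((3 + 4**2 + (3/2)*4) - 1*2) + 2*22)**2 = (((3 + 16 + 6) - 2) + 44)**2 = ((25 - 2) + 44)**2 = (23 + 44)**2 = 67**2 = 4489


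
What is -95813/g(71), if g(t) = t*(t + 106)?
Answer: -95813/12567 ≈ -7.6242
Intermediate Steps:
g(t) = t*(106 + t)
-95813/g(71) = -95813*1/(71*(106 + 71)) = -95813/(71*177) = -95813/12567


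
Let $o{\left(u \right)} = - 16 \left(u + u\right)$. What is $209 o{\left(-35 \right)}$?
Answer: $234080$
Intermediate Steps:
$o{\left(u \right)} = - 32 u$ ($o{\left(u \right)} = - 16 \cdot 2 u = - 32 u$)
$209 o{\left(-35 \right)} = 209 \left(\left(-32\right) \left(-35\right)\right) = 209 \cdot 1120 = 234080$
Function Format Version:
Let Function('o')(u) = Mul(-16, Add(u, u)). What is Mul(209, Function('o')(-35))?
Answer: 234080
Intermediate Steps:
Function('o')(u) = Mul(-32, u) (Function('o')(u) = Mul(-16, Mul(2, u)) = Mul(-32, u))
Mul(209, Function('o')(-35)) = Mul(209, Mul(-32, -35)) = Mul(209, 1120) = 234080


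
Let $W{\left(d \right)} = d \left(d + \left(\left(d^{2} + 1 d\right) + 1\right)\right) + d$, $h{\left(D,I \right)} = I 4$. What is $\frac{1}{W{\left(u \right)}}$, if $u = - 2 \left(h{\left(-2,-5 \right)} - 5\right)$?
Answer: $\frac{1}{130100} \approx 7.6864 \cdot 10^{-6}$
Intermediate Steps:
$h{\left(D,I \right)} = 4 I$
$u = 50$ ($u = - 2 \left(4 \left(-5\right) - 5\right) = - 2 \left(-20 - 5\right) = \left(-2\right) \left(-25\right) = 50$)
$W{\left(d \right)} = d + d \left(1 + d^{2} + 2 d\right)$ ($W{\left(d \right)} = d \left(d + \left(\left(d^{2} + d\right) + 1\right)\right) + d = d \left(d + \left(\left(d + d^{2}\right) + 1\right)\right) + d = d \left(d + \left(1 + d + d^{2}\right)\right) + d = d \left(1 + d^{2} + 2 d\right) + d = d + d \left(1 + d^{2} + 2 d\right)$)
$\frac{1}{W{\left(u \right)}} = \frac{1}{50 \left(2 + 50^{2} + 2 \cdot 50\right)} = \frac{1}{50 \left(2 + 2500 + 100\right)} = \frac{1}{50 \cdot 2602} = \frac{1}{130100}$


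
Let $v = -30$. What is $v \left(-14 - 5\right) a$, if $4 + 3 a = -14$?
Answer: $-3420$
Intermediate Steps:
$a = -6$ ($a = - \frac{4}{3} + \frac{1}{3} \left(-14\right) = - \frac{4}{3} - \frac{14}{3} = -6$)
$v \left(-14 - 5\right) a = - 30 \left(-14 - 5\right) \left(-6\right) = \left(-30\right) \left(-19\right) \left(-6\right) = 570 \left(-6\right) = -3420$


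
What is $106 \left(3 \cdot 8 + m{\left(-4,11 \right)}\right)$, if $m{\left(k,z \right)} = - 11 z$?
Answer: $-10282$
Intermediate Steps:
$106 \left(3 \cdot 8 + m{\left(-4,11 \right)}\right) = 106 \left(3 \cdot 8 - 121\right) = 106 \left(24 - 121\right) = 106 \left(-97\right) = -10282$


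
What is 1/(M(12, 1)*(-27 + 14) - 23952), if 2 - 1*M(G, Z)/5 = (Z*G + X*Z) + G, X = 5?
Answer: -1/22197 ≈ -4.5051e-5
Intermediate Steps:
M(G, Z) = 10 - 25*Z - 5*G - 5*G*Z (M(G, Z) = 10 - 5*((Z*G + 5*Z) + G) = 10 - 5*((G*Z + 5*Z) + G) = 10 - 5*((5*Z + G*Z) + G) = 10 - 5*(G + 5*Z + G*Z) = 10 + (-25*Z - 5*G - 5*G*Z) = 10 - 25*Z - 5*G - 5*G*Z)
1/(M(12, 1)*(-27 + 14) - 23952) = 1/((10 - 25*1 - 5*12 - 5*12*1)*(-27 + 14) - 23952) = 1/((10 - 25 - 60 - 60)*(-13) - 23952) = 1/(-135*(-13) - 23952) = 1/(1755 - 23952) = 1/(-22197) = -1/22197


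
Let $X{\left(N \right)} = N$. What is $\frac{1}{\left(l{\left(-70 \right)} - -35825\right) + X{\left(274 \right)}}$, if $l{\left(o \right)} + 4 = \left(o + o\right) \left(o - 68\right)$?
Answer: $\frac{1}{55415} \approx 1.8046 \cdot 10^{-5}$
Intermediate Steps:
$l{\left(o \right)} = -4 + 2 o \left(-68 + o\right)$ ($l{\left(o \right)} = -4 + \left(o + o\right) \left(o - 68\right) = -4 + 2 o \left(-68 + o\right)$)
$\frac{1}{\left(l{\left(-70 \right)} - -35825\right) + X{\left(274 \right)}} = \frac{1}{\left(\left(-4 - -9520 + 2 \left(-70\right)^{2}\right) - -35825\right) + 274} = \frac{1}{\left(\left(-4 + 9520 + 2 \cdot 4900\right) + 35825\right) + 274} = \frac{1}{\left(\left(-4 + 9520 + 9800\right) + 35825\right) + 274} = \frac{1}{\left(19316 + 35825\right) + 274} = \frac{1}{55141 + 274} = \frac{1}{55415}$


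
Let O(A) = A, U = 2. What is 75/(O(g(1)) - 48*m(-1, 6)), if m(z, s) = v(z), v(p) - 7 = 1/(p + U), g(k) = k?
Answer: -75/383 ≈ -0.19582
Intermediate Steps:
v(p) = 7 + 1/(2 + p) (v(p) = 7 + 1/(p + 2) = 7 + 1/(2 + p))
m(z, s) = (15 + 7*z)/(2 + z)
75/(O(g(1)) - 48*m(-1, 6)) = 75/(1 - 48*(15 + 7*(-1))/(2 - 1)) = 75/(1 - 48*(15 - 7)/1) = 75/(1 - 48*8) = 75/(1 - 384) = 75/(-383) = 75*(-1/383) = -75/383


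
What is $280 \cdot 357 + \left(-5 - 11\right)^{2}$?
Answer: $100216$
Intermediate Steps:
$280 \cdot 357 + \left(-5 - 11\right)^{2} = 99960 + \left(-16\right)^{2} = 99960 + 256 = 100216$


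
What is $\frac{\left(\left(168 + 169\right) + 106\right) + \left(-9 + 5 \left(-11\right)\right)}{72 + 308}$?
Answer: $\frac{379}{380} \approx 0.99737$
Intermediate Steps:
$\frac{\left(\left(168 + 169\right) + 106\right) + \left(-9 + 5 \left(-11\right)\right)}{72 + 308} = \frac{\left(337 + 106\right) - 64}{380} = \left(443 - 64\right) \frac{1}{380} = 379 \cdot \frac{1}{380} = \frac{379}{380}$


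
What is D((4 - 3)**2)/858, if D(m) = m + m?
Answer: 1/429 ≈ 0.0023310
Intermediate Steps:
D(m) = 2*m
D((4 - 3)**2)/858 = (2*(4 - 3)**2)/858 = (2*1**2)*(1/858) = (2*1)*(1/858) = 2*(1/858) = 1/429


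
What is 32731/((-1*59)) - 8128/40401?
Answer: -1322844683/2383659 ≈ -554.96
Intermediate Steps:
32731/((-1*59)) - 8128/40401 = 32731/(-59) - 8128*1/40401 = 32731*(-1/59) - 8128/40401 = -32731/59 - 8128/40401 = -1322844683/2383659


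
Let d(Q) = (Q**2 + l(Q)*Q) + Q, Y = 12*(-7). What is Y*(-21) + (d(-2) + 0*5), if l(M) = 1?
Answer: 1764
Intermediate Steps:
Y = -84
d(Q) = Q**2 + 2*Q (d(Q) = (Q**2 + 1*Q) + Q = (Q**2 + Q) + Q = (Q + Q**2) + Q = Q**2 + 2*Q)
Y*(-21) + (d(-2) + 0*5) = -84*(-21) + (-2*(2 - 2) + 0*5) = 1764 + (-2*0 + 0) = 1764 + (0 + 0) = 1764 + 0 = 1764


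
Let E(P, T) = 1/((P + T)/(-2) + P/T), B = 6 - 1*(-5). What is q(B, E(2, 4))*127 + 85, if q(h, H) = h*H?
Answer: -2369/5 ≈ -473.80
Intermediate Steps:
B = 11 (B = 6 + 5 = 11)
E(P, T) = 1/(-P/2 - T/2 + P/T) (E(P, T) = 1/((P + T)*(-½) + P/T) = 1/((-P/2 - T/2) + P/T) = 1/(-P/2 - T/2 + P/T))
q(h, H) = H*h
q(B, E(2, 4))*127 + 85 = (-2*4/(4² - 2*2 + 2*4)*11)*127 + 85 = (-2*4/(16 - 4 + 8)*11)*127 + 85 = (-2*4/20*11)*127 + 85 = (-2*4*1/20*11)*127 + 85 = -⅖*11*127 + 85 = -22/5*127 + 85 = -2794/5 + 85 = -2369/5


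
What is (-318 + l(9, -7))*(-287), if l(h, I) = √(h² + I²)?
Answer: 91266 - 287*√130 ≈ 87994.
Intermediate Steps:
l(h, I) = √(I² + h²)
(-318 + l(9, -7))*(-287) = (-318 + √((-7)² + 9²))*(-287) = (-318 + √(49 + 81))*(-287) = (-318 + √130)*(-287) = 91266 - 287*√130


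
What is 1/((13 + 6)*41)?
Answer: 1/779 ≈ 0.0012837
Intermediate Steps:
1/((13 + 6)*41) = 1/(19*41) = 1/779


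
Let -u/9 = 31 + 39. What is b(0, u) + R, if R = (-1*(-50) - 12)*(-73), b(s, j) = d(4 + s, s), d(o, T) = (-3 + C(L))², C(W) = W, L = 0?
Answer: -2765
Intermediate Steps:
u = -630 (u = -9*(31 + 39) = -9*70 = -630)
d(o, T) = 9 (d(o, T) = (-3 + 0)² = (-3)² = 9)
b(s, j) = 9
R = -2774 (R = (50 - 12)*(-73) = 38*(-73) = -2774)
b(0, u) + R = 9 - 2774 = -2765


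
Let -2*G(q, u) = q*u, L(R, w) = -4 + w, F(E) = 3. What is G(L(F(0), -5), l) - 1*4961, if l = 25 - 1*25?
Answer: -4961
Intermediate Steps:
l = 0 (l = 25 - 25 = 0)
G(q, u) = -q*u/2
G(L(F(0), -5), l) - 1*4961 = -½*(-4 - 5)*0 - 1*4961 = -½*(-9)*0 - 4961 = 0 - 4961 = -4961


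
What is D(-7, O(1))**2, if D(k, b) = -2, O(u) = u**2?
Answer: 4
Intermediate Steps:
D(-7, O(1))**2 = (-2)**2 = 4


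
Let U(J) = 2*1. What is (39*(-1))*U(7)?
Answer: -78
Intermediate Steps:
U(J) = 2
(39*(-1))*U(7) = (39*(-1))*2 = -39*2 = -78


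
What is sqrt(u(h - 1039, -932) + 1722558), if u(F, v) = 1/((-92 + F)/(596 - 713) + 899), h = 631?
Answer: sqrt(19239072010663773)/105683 ≈ 1312.5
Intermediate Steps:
u(F, v) = 1/(105275/117 - F/117) (u(F, v) = 1/((-92 + F)/(-117) + 899) = 1/((-92 + F)*(-1/117) + 899) = 1/((92/117 - F/117) + 899) = 1/(105275/117 - F/117))
sqrt(u(h - 1039, -932) + 1722558) = sqrt(-117/(-105275 + (631 - 1039)) + 1722558) = sqrt(-117/(-105275 - 408) + 1722558) = sqrt(-117/(-105683) + 1722558) = sqrt(-117*(-1/105683) + 1722558) = sqrt(117/105683 + 1722558) = sqrt(182045097231/105683) = sqrt(19239072010663773)/105683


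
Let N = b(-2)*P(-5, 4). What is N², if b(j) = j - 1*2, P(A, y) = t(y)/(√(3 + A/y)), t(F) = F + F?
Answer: 4096/7 ≈ 585.14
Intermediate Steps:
t(F) = 2*F
P(A, y) = 2*y/√(3 + A/y) (P(A, y) = (2*y)/(√(3 + A/y)) = (2*y)/√(3 + A/y) = 2*y/√(3 + A/y))
b(j) = -2 + j (b(j) = j - 2 = -2 + j)
N = -64*√7/7 (N = (-2 - 2)*(2*4/√(3 - 5/4)) = -8*4/√(3 - 5*¼) = -8*4/√(3 - 5/4) = -8*4/√(7/4) = -8*4*2*√7/7 = -64*√7/7 ≈ -24.190)
N² = (-64*√7/7)² = 4096/7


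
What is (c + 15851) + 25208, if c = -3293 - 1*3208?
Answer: 34558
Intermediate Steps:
c = -6501 (c = -3293 - 3208 = -6501)
(c + 15851) + 25208 = (-6501 + 15851) + 25208 = 9350 + 25208 = 34558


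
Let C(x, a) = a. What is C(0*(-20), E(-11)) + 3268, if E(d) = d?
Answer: 3257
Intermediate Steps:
C(0*(-20), E(-11)) + 3268 = -11 + 3268 = 3257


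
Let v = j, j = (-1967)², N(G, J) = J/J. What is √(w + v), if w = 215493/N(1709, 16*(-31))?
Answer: √4084582 ≈ 2021.0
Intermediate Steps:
N(G, J) = 1
j = 3869089
w = 215493 (w = 215493/1 = 215493*1 = 215493)
v = 3869089
√(w + v) = √(215493 + 3869089) = √4084582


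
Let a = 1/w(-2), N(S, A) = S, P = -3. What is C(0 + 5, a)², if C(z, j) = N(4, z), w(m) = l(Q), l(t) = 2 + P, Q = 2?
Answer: 16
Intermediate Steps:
l(t) = -1 (l(t) = 2 - 3 = -1)
w(m) = -1
a = -1 (a = 1/(-1) = -1)
C(z, j) = 4
C(0 + 5, a)² = 4² = 16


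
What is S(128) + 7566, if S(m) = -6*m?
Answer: 6798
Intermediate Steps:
S(128) + 7566 = -6*128 + 7566 = -768 + 7566 = 6798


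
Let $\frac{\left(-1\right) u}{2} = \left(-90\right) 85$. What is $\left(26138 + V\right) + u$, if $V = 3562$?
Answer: $45000$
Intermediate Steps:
$u = 15300$ ($u = - 2 \left(\left(-90\right) 85\right) = \left(-2\right) \left(-7650\right) = 15300$)
$\left(26138 + V\right) + u = \left(26138 + 3562\right) + 15300 = 29700 + 15300 = 45000$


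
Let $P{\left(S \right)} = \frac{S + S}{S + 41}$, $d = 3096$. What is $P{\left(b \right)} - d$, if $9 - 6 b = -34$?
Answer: $- \frac{894658}{289} \approx -3095.7$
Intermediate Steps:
$b = \frac{43}{6}$ ($b = \frac{3}{2} - - \frac{17}{3} = \frac{3}{2} + \frac{17}{3} = \frac{43}{6} \approx 7.1667$)
$P{\left(S \right)} = \frac{2 S}{41 + S}$
$P{\left(b \right)} - d = 2 \cdot \frac{43}{6} \frac{1}{41 + \frac{43}{6}} - 3096 = 2 \cdot \frac{43}{6} \frac{1}{\frac{289}{6}} - 3096 = 2 \cdot \frac{43}{6} \cdot \frac{6}{289} - 3096 = \frac{86}{289} - 3096 = - \frac{894658}{289}$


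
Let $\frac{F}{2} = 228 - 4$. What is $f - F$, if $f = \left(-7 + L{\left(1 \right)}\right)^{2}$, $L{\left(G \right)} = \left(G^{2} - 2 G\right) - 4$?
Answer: $-304$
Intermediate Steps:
$L{\left(G \right)} = -4 + G^{2} - 2 G$
$f = 144$ ($f = \left(-7 - \left(6 - 1\right)\right)^{2} = \left(-7 - 5\right)^{2} = \left(-12\right)^{2} = 144$)
$F = 448$ ($F = 2 \left(228 - 4\right) = 2 \cdot 224 = 448$)
$f - F = 144 - 448 = -304$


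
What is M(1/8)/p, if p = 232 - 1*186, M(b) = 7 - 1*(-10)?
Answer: 17/46 ≈ 0.36957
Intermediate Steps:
M(b) = 17 (M(b) = 7 + 10 = 17)
p = 46 (p = 232 - 186 = 46)
M(1/8)/p = 17/46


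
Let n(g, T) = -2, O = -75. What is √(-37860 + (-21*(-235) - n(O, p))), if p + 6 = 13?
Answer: I*√32923 ≈ 181.45*I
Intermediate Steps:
p = 7 (p = -6 + 13 = 7)
√(-37860 + (-21*(-235) - n(O, p))) = √(-37860 + (-21*(-235) - 1*(-2))) = √(-37860 + (4935 + 2)) = √(-37860 + 4937) = √(-32923) = I*√32923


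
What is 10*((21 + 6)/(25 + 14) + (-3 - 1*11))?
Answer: -1730/13 ≈ -133.08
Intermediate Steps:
10*((21 + 6)/(25 + 14) + (-3 - 1*11)) = 10*(27/39 + (-3 - 11)) = 10*(27*(1/39) - 14) = 10*(9/13 - 14) = 10*(-173/13) = -1730/13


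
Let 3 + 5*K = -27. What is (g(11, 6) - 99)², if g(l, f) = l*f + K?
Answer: 1521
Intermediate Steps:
K = -6 (K = -⅗ + (⅕)*(-27) = -⅗ - 27/5 = -6)
g(l, f) = -6 + f*l (g(l, f) = l*f - 6 = f*l - 6 = -6 + f*l)
(g(11, 6) - 99)² = ((-6 + 6*11) - 99)² = ((-6 + 66) - 99)² = (60 - 99)² = (-39)² = 1521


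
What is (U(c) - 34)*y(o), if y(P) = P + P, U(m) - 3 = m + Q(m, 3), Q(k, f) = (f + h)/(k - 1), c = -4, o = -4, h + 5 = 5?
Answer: 1424/5 ≈ 284.80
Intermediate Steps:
h = 0 (h = -5 + 5 = 0)
Q(k, f) = f/(-1 + k) (Q(k, f) = (f + 0)/(k - 1) = f/(-1 + k))
U(m) = 3 + m + 3/(-1 + m) (U(m) = 3 + (m + 3/(-1 + m)) = 3 + m + 3/(-1 + m))
y(P) = 2*P
(U(c) - 34)*y(o) = (-4*(2 - 4)/(-1 - 4) - 34)*(2*(-4)) = (-4*(-2)/(-5) - 34)*(-8) = (-4*(-⅕)*(-2) - 34)*(-8) = (-8/5 - 34)*(-8) = -178/5*(-8) = 1424/5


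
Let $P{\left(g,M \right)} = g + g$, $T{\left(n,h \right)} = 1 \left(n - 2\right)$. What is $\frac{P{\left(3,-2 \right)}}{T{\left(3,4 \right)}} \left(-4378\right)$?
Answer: $-26268$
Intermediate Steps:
$T{\left(n,h \right)} = -2 + n$ ($T{\left(n,h \right)} = 1 \left(-2 + n\right) = -2 + n$)
$P{\left(g,M \right)} = 2 g$
$\frac{P{\left(3,-2 \right)}}{T{\left(3,4 \right)}} \left(-4378\right) = \frac{2 \cdot 3}{-2 + 3} \left(-4378\right) = \frac{6}{1} \left(-4378\right) = 6 \cdot 1 \left(-4378\right) = 6 \left(-4378\right) = -26268$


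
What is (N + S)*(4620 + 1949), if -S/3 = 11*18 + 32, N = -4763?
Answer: -35820757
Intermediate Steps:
S = -690 (S = -3*(11*18 + 32) = -3*(198 + 32) = -3*230 = -690)
(N + S)*(4620 + 1949) = (-4763 - 690)*(4620 + 1949) = -5453*6569 = -35820757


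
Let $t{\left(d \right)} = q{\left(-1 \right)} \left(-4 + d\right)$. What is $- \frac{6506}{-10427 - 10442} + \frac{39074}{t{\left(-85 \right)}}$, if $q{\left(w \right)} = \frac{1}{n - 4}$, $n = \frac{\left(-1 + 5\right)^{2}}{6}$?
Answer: $\frac{3263478326}{5572023} \approx 585.69$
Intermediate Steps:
$n = \frac{8}{3}$ ($n = 4^{2} \cdot \frac{1}{6} = 16 \cdot \frac{1}{6} = \frac{8}{3} \approx 2.6667$)
$q{\left(w \right)} = - \frac{3}{4}$ ($q{\left(w \right)} = \frac{1}{\frac{8}{3} - 4} = \frac{1}{- \frac{4}{3}} = - \frac{3}{4}$)
$t{\left(d \right)} = 3 - \frac{3 d}{4}$ ($t{\left(d \right)} = - \frac{3 \left(-4 + d\right)}{4} = 3 - \frac{3 d}{4}$)
$- \frac{6506}{-10427 - 10442} + \frac{39074}{t{\left(-85 \right)}} = - \frac{6506}{-10427 - 10442} + \frac{39074}{3 - - \frac{255}{4}} = - \frac{6506}{-10427 - 10442} + \frac{39074}{3 + \frac{255}{4}} = - \frac{6506}{-20869} + \frac{39074}{\frac{267}{4}} = \left(-6506\right) \left(- \frac{1}{20869}\right) + 39074 \cdot \frac{4}{267} = \frac{6506}{20869} + \frac{156296}{267} = \frac{3263478326}{5572023}$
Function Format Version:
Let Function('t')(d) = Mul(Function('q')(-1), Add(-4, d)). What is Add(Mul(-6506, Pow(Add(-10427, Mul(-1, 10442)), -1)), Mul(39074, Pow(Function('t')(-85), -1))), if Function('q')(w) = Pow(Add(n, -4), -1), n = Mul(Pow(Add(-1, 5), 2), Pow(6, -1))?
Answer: Rational(3263478326, 5572023) ≈ 585.69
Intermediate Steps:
n = Rational(8, 3) (n = Mul(Pow(4, 2), Rational(1, 6)) = Mul(16, Rational(1, 6)) = Rational(8, 3) ≈ 2.6667)
Function('q')(w) = Rational(-3, 4) (Function('q')(w) = Pow(Add(Rational(8, 3), -4), -1) = Pow(Rational(-4, 3), -1) = Rational(-3, 4))
Function('t')(d) = Add(3, Mul(Rational(-3, 4), d)) (Function('t')(d) = Mul(Rational(-3, 4), Add(-4, d)) = Add(3, Mul(Rational(-3, 4), d)))
Add(Mul(-6506, Pow(Add(-10427, Mul(-1, 10442)), -1)), Mul(39074, Pow(Function('t')(-85), -1))) = Add(Mul(-6506, Pow(Add(-10427, Mul(-1, 10442)), -1)), Mul(39074, Pow(Add(3, Mul(Rational(-3, 4), -85)), -1))) = Add(Mul(-6506, Pow(Add(-10427, -10442), -1)), Mul(39074, Pow(Add(3, Rational(255, 4)), -1))) = Add(Mul(-6506, Pow(-20869, -1)), Mul(39074, Pow(Rational(267, 4), -1))) = Add(Mul(-6506, Rational(-1, 20869)), Mul(39074, Rational(4, 267))) = Add(Rational(6506, 20869), Rational(156296, 267)) = Rational(3263478326, 5572023)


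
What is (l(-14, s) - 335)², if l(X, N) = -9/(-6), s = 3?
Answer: 444889/4 ≈ 1.1122e+5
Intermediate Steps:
l(X, N) = 3/2 (l(X, N) = -9*(-⅙) = 3/2)
(l(-14, s) - 335)² = (3/2 - 335)² = (-667/2)² = 444889/4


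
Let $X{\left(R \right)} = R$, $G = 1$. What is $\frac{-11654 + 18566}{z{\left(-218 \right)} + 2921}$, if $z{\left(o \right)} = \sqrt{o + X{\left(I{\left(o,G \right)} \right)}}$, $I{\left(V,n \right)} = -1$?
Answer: $\frac{5047488}{2133115} - \frac{1728 i \sqrt{219}}{2133115} \approx 2.3663 - 0.011988 i$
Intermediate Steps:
$z{\left(o \right)} = \sqrt{-1 + o}$ ($z{\left(o \right)} = \sqrt{o - 1} = \sqrt{-1 + o}$)
$\frac{-11654 + 18566}{z{\left(-218 \right)} + 2921} = \frac{-11654 + 18566}{\sqrt{-1 - 218} + 2921} = \frac{6912}{\sqrt{-219} + 2921} = \frac{6912}{i \sqrt{219} + 2921} = \frac{6912}{2921 + i \sqrt{219}}$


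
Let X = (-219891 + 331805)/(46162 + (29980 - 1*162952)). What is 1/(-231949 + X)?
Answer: -43405/10067802302 ≈ -4.3113e-6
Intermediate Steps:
X = -55957/43405 (X = 111914/(46162 + (29980 - 162952)) = 111914/(46162 - 132972) = 111914/(-86810) = 111914*(-1/86810) = -55957/43405 ≈ -1.2892)
1/(-231949 + X) = 1/(-231949 - 55957/43405) = 1/(-10067802302/43405) = -43405/10067802302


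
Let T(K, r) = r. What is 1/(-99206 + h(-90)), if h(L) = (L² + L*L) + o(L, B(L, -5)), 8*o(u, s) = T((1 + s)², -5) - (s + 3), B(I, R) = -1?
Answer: -8/664055 ≈ -1.2047e-5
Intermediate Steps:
o(u, s) = -1 - s/8 (o(u, s) = (-5 - (s + 3))/8 = (-5 - (3 + s))/8 = (-5 + (-3 - s))/8 = (-8 - s)/8 = -1 - s/8)
h(L) = -7/8 + 2*L² (h(L) = (L² + L*L) + (-1 - ⅛*(-1)) = (L² + L²) + (-1 + ⅛) = 2*L² - 7/8 = -7/8 + 2*L²)
1/(-99206 + h(-90)) = 1/(-99206 + (-7/8 + 2*(-90)²)) = 1/(-99206 + (-7/8 + 2*8100)) = 1/(-99206 + (-7/8 + 16200)) = 1/(-99206 + 129593/8) = 1/(-664055/8) = -8/664055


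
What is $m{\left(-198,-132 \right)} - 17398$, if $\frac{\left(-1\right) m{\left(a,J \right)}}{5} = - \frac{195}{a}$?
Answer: $- \frac{1148593}{66} \approx -17403.0$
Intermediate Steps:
$m{\left(a,J \right)} = \frac{975}{a}$ ($m{\left(a,J \right)} = - 5 \left(- \frac{195}{a}\right) = \frac{975}{a}$)
$m{\left(-198,-132 \right)} - 17398 = \frac{975}{-198} - 17398 = 975 \left(- \frac{1}{198}\right) - 17398 = - \frac{325}{66} - 17398 = - \frac{1148593}{66}$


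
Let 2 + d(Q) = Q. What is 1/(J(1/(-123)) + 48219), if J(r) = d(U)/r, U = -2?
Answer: 1/48711 ≈ 2.0529e-5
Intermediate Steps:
d(Q) = -2 + Q
J(r) = -4/r (J(r) = (-2 - 2)/r = -4/r)
1/(J(1/(-123)) + 48219) = 1/(-4/(1/(-123)) + 48219) = 1/(-4/(-1/123) + 48219) = 1/(-4*(-123) + 48219) = 1/(492 + 48219) = 1/48711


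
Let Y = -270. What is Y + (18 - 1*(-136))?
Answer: -116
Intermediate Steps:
Y + (18 - 1*(-136)) = -270 + (18 - 1*(-136)) = -270 + (18 + 136) = -270 + 154 = -116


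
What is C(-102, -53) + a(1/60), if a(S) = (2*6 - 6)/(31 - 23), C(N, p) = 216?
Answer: 867/4 ≈ 216.75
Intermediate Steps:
a(S) = ¾ (a(S) = (12 - 6)/8 = 6*(⅛) = ¾)
C(-102, -53) + a(1/60) = 216 + ¾ = 867/4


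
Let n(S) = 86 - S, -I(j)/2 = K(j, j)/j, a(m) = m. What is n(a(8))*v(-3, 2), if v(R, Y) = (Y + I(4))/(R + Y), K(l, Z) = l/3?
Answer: -104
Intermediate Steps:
K(l, Z) = l/3 (K(l, Z) = l*(⅓) = l/3)
I(j) = -⅔ (I(j) = -2*j/3/j = -2*⅓ = -⅔)
v(R, Y) = (-⅔ + Y)/(R + Y) (v(R, Y) = (Y - ⅔)/(R + Y) = (-⅔ + Y)/(R + Y))
n(a(8))*v(-3, 2) = (86 - 1*8)*((-⅔ + 2)/(-3 + 2)) = (86 - 8)*((4/3)/(-1)) = 78*(-1*4/3) = 78*(-4/3) = -104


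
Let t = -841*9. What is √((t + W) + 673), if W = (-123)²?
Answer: √8233 ≈ 90.736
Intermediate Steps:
t = -7569
W = 15129
√((t + W) + 673) = √((-7569 + 15129) + 673) = √(7560 + 673) = √8233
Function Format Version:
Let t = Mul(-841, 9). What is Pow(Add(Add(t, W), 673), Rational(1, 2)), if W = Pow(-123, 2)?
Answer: Pow(8233, Rational(1, 2)) ≈ 90.736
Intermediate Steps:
t = -7569
W = 15129
Pow(Add(Add(t, W), 673), Rational(1, 2)) = Pow(Add(Add(-7569, 15129), 673), Rational(1, 2)) = Pow(Add(7560, 673), Rational(1, 2)) = Pow(8233, Rational(1, 2))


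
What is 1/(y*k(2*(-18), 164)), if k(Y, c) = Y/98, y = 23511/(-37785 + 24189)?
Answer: 111034/70533 ≈ 1.5742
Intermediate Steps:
y = -7837/4532 (y = 23511/(-13596) = 23511*(-1/13596) = -7837/4532 ≈ -1.7293)
k(Y, c) = Y/98 (k(Y, c) = Y*(1/98) = Y/98)
1/(y*k(2*(-18), 164)) = 1/((-7837/4532)*(((2*(-18))/98))) = -4532/(7837*((1/98)*(-36))) = -4532/(7837*(-18/49)) = -4532/7837*(-49/18) = 111034/70533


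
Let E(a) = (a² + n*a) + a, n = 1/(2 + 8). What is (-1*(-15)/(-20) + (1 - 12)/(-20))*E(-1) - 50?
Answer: -2499/50 ≈ -49.980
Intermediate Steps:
n = ⅒ (n = 1/10 = ⅒ ≈ 0.10000)
E(a) = a² + 11*a/10 (E(a) = (a² + a/10) + a = a² + 11*a/10)
(-1*(-15)/(-20) + (1 - 12)/(-20))*E(-1) - 50 = (-1*(-15)/(-20) + (1 - 12)/(-20))*((⅒)*(-1)*(11 + 10*(-1))) - 50 = (15*(-1/20) - 11*(-1/20))*((⅒)*(-1)*(11 - 10)) - 50 = (-¾ + 11/20)*((⅒)*(-1)*1) - 50 = -⅕*(-⅒) - 50 = 1/50 - 50 = -2499/50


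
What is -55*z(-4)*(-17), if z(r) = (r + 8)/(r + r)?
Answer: -935/2 ≈ -467.50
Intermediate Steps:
z(r) = (8 + r)/(2*r) (z(r) = (8 + r)/((2*r)) = (8 + r)*(1/(2*r)) = (8 + r)/(2*r))
-55*z(-4)*(-17) = -55*(8 - 4)/(2*(-4))*(-17) = -55*(-1)*4/(2*4)*(-17) = -55*(-1/2)*(-17) = (55/2)*(-17) = -935/2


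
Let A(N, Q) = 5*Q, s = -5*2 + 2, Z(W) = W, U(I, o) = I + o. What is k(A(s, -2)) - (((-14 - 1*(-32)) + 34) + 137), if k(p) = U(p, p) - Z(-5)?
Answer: -204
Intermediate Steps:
s = -8 (s = -10 + 2 = -8)
k(p) = 5 + 2*p (k(p) = (p + p) - 1*(-5) = 2*p + 5 = 5 + 2*p)
k(A(s, -2)) - (((-14 - 1*(-32)) + 34) + 137) = (5 + 2*(5*(-2))) - (((-14 - 1*(-32)) + 34) + 137) = (5 + 2*(-10)) - (((-14 + 32) + 34) + 137) = (5 - 20) - ((18 + 34) + 137) = -15 - (52 + 137) = -15 - 1*189 = -15 - 189 = -204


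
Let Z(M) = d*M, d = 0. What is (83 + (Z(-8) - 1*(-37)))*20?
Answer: 2400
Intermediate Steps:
Z(M) = 0 (Z(M) = 0*M = 0)
(83 + (Z(-8) - 1*(-37)))*20 = (83 + (0 - 1*(-37)))*20 = (83 + (0 + 37))*20 = (83 + 37)*20 = 120*20 = 2400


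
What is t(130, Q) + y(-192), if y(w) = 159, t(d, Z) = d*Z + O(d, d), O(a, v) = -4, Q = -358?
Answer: -46385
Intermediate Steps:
t(d, Z) = -4 + Z*d (t(d, Z) = d*Z - 4 = Z*d - 4 = -4 + Z*d)
t(130, Q) + y(-192) = (-4 - 358*130) + 159 = (-4 - 46540) + 159 = -46544 + 159 = -46385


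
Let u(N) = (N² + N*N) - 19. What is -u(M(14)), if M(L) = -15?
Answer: -431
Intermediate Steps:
u(N) = -19 + 2*N² (u(N) = (N² + N²) - 19 = 2*N² - 19 = -19 + 2*N²)
-u(M(14)) = -(-19 + 2*(-15)²) = -(-19 + 2*225) = -(-19 + 450) = -1*431 = -431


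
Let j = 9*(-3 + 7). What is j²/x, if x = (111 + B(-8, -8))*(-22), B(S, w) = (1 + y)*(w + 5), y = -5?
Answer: -216/451 ≈ -0.47894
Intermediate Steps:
j = 36 (j = 9*4 = 36)
B(S, w) = -20 - 4*w (B(S, w) = (1 - 5)*(w + 5) = -4*(5 + w) = -20 - 4*w)
x = -2706 (x = (111 + (-20 - 4*(-8)))*(-22) = (111 + (-20 + 32))*(-22) = (111 + 12)*(-22) = 123*(-22) = -2706)
j²/x = 36²/(-2706) = 1296*(-1/2706) = -216/451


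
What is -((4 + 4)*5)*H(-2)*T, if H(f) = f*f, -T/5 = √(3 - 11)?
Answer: 1600*I*√2 ≈ 2262.7*I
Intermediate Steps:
T = -10*I*√2 (T = -5*√(3 - 11) = -10*I*√2 ≈ -14.142*I)
H(f) = f²
-((4 + 4)*5)*H(-2)*T = -((4 + 4)*5)*(-2)²*(-10*I*√2) = -(8*5)*4*(-10*I*√2) = -40*4*(-10*I*√2) = -160*(-10*I*√2) = -(-1600)*I*√2 = 1600*I*√2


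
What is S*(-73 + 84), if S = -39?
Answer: -429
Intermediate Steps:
S*(-73 + 84) = -39*(-73 + 84) = -39*11 = -429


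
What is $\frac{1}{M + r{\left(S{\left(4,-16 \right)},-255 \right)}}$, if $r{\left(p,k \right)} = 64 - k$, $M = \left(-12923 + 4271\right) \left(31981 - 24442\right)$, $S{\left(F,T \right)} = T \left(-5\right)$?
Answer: $- \frac{1}{65227109} \approx -1.5331 \cdot 10^{-8}$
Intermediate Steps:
$S{\left(F,T \right)} = - 5 T$
$M = -65227428$ ($M = \left(-8652\right) 7539 = -65227428$)
$\frac{1}{M + r{\left(S{\left(4,-16 \right)},-255 \right)}} = \frac{1}{-65227428 + \left(64 - -255\right)} = \frac{1}{-65227428 + \left(64 + 255\right)} = \frac{1}{-65227428 + 319} = \frac{1}{-65227109} = - \frac{1}{65227109}$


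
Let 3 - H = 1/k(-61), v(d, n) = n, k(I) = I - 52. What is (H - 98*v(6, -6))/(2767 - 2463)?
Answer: 4174/2147 ≈ 1.9441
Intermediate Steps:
k(I) = -52 + I
H = 340/113 (H = 3 - 1/(-52 - 61) = 3 - 1/(-113) = 3 - 1*(-1/113) = 3 + 1/113 = 340/113 ≈ 3.0089)
(H - 98*v(6, -6))/(2767 - 2463) = (340/113 - 98*(-6))/(2767 - 2463) = (340/113 + 588)/304 = (66784/113)*(1/304) = 4174/2147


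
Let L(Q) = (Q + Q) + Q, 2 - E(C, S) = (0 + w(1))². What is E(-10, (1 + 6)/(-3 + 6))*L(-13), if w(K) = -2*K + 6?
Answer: 546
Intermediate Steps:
w(K) = 6 - 2*K
E(C, S) = -14 (E(C, S) = 2 - (0 + (6 - 2*1))² = 2 - (0 + (6 - 2))² = 2 - (0 + 4)² = 2 - 1*4² = 2 - 1*16 = 2 - 16 = -14)
L(Q) = 3*Q (L(Q) = 2*Q + Q = 3*Q)
E(-10, (1 + 6)/(-3 + 6))*L(-13) = -42*(-13) = -14*(-39) = 546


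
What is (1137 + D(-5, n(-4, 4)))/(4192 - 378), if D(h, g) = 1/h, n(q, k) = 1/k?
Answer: 2842/9535 ≈ 0.29806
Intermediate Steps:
(1137 + D(-5, n(-4, 4)))/(4192 - 378) = (1137 + 1/(-5))/(4192 - 378) = (1137 - ⅕)/3814 = (5684/5)*(1/3814) = 2842/9535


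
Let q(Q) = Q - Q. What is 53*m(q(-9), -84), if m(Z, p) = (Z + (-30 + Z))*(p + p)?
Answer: 267120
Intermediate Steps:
q(Q) = 0
m(Z, p) = 2*p*(-30 + 2*Z) (m(Z, p) = (-30 + 2*Z)*(2*p) = 2*p*(-30 + 2*Z))
53*m(q(-9), -84) = 53*(4*(-84)*(-15 + 0)) = 53*(4*(-84)*(-15)) = 53*5040 = 267120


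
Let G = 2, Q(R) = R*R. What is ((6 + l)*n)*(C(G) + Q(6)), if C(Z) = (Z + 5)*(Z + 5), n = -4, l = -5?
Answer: -340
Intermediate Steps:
Q(R) = R²
C(Z) = (5 + Z)² (C(Z) = (5 + Z)*(5 + Z) = (5 + Z)²)
((6 + l)*n)*(C(G) + Q(6)) = ((6 - 5)*(-4))*((5 + 2)² + 6²) = (1*(-4))*(7² + 36) = -4*(49 + 36) = -4*85 = -340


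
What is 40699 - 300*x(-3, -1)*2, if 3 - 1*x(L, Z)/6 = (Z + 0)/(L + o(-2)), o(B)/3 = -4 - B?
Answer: 30299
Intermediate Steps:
o(B) = -12 - 3*B (o(B) = 3*(-4 - B) = -12 - 3*B)
x(L, Z) = 18 - 6*Z/(-6 + L) (x(L, Z) = 18 - 6*(Z + 0)/(L + (-12 - 3*(-2))) = 18 - 6*Z/(L + (-12 + 6)) = 18 - 6*Z/(L - 6) = 18 - 6*Z/(-6 + L))
40699 - 300*x(-3, -1)*2 = 40699 - 300*6*(-18 - 1*(-1) + 3*(-3))/(-6 - 3)*2 = 40699 - 300*6*(-18 + 1 - 9)/(-9)*2 = 40699 - 300*6*(-⅑)*(-26)*2 = 40699 - 5200*2 = 40699 - 300*104/3 = 40699 - 10400 = 30299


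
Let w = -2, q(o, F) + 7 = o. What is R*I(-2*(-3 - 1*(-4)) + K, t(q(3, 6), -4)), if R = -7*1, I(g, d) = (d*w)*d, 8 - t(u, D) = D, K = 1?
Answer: 2016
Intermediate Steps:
q(o, F) = -7 + o
t(u, D) = 8 - D
I(g, d) = -2*d² (I(g, d) = (d*(-2))*d = (-2*d)*d = -2*d²)
R = -7
R*I(-2*(-3 - 1*(-4)) + K, t(q(3, 6), -4)) = -(-14)*(8 - 1*(-4))² = -(-14)*(8 + 4)² = -(-14)*12² = -(-14)*144 = -7*(-288) = 2016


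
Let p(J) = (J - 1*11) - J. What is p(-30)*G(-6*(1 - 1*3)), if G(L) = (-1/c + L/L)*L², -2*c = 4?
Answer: -2376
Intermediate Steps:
c = -2 (c = -½*4 = -2)
p(J) = -11 (p(J) = (J - 11) - J = (-11 + J) - J = -11)
G(L) = 3*L²/2 (G(L) = (-1/(-2) + L/L)*L² = (-1*(-½) + 1)*L² = (½ + 1)*L² = 3*L²/2)
p(-30)*G(-6*(1 - 1*3)) = -33*(-6*(1 - 1*3))²/2 = -33*(-6*(1 - 3))²/2 = -33*(-6*(-2))²/2 = -33*(-1*(-12))²/2 = -33*12²/2 = -33*144/2 = -11*216 = -2376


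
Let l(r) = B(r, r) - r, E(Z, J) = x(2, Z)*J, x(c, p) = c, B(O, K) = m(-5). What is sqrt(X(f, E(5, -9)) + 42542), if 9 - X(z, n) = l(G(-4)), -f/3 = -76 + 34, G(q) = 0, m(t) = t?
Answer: 2*sqrt(10639) ≈ 206.29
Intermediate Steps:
B(O, K) = -5
f = 126 (f = -3*(-76 + 34) = -3*(-42) = 126)
E(Z, J) = 2*J
l(r) = -5 - r
X(z, n) = 14 (X(z, n) = 9 - (-5 - 1*0) = 9 - (-5 + 0) = 9 - 1*(-5) = 9 + 5 = 14)
sqrt(X(f, E(5, -9)) + 42542) = sqrt(14 + 42542) = sqrt(42556) = 2*sqrt(10639)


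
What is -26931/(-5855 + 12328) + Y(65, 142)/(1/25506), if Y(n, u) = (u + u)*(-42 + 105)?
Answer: 2953975220565/6473 ≈ 4.5635e+8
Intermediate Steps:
Y(n, u) = 126*u (Y(n, u) = (2*u)*63 = 126*u)
-26931/(-5855 + 12328) + Y(65, 142)/(1/25506) = -26931/(-5855 + 12328) + (126*142)/(1/25506) = -26931/6473 + 17892/(1/25506) = -26931*1/6473 + 17892*25506 = -26931/6473 + 456353352 = 2953975220565/6473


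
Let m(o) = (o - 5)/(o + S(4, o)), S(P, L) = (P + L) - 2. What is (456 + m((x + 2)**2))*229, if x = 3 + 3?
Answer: 13588631/130 ≈ 1.0453e+5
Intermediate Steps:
S(P, L) = -2 + L + P (S(P, L) = (L + P) - 2 = -2 + L + P)
x = 6
m(o) = (-5 + o)/(2 + 2*o) (m(o) = (o - 5)/(o + (-2 + o + 4)) = (-5 + o)/(o + (2 + o)) = (-5 + o)/(2 + 2*o))
(456 + m((x + 2)**2))*229 = (456 + (-5 + (6 + 2)**2)/(2*(1 + (6 + 2)**2)))*229 = (456 + (-5 + 8**2)/(2*(1 + 8**2)))*229 = (456 + (-5 + 64)/(2*(1 + 64)))*229 = (456 + (1/2)*59/65)*229 = (456 + (1/2)*(1/65)*59)*229 = (456 + 59/130)*229 = (59339/130)*229 = 13588631/130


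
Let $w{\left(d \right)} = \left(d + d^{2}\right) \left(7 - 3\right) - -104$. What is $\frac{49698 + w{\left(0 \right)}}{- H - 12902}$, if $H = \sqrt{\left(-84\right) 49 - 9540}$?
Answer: $- \frac{160636351}{41618815} + \frac{24901 i \sqrt{3414}}{41618815} \approx -3.8597 + 0.034959 i$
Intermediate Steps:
$H = 2 i \sqrt{3414}$ ($H = \sqrt{-4116 - 9540} = \sqrt{-13656} = 2 i \sqrt{3414} \approx 116.86 i$)
$w{\left(d \right)} = 104 + 4 d + 4 d^{2}$ ($w{\left(d \right)} = \left(d + d^{2}\right) 4 + 104 = \left(4 d + 4 d^{2}\right) + 104 = 104 + 4 d + 4 d^{2}$)
$\frac{49698 + w{\left(0 \right)}}{- H - 12902} = \frac{49698 + \left(104 + 4 \cdot 0 + 4 \cdot 0^{2}\right)}{- 2 i \sqrt{3414} - 12902} = \frac{49698 + \left(104 + 0 + 4 \cdot 0\right)}{- 2 i \sqrt{3414} - 12902} = \frac{49698 + \left(104 + 0 + 0\right)}{-12902 - 2 i \sqrt{3414}} = \frac{49698 + 104}{-12902 - 2 i \sqrt{3414}} = \frac{49802}{-12902 - 2 i \sqrt{3414}}$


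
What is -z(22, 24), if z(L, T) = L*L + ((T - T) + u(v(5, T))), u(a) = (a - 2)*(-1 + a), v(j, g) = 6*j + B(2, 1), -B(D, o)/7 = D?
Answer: -694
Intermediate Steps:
B(D, o) = -7*D
v(j, g) = -14 + 6*j (v(j, g) = 6*j - 7*2 = 6*j - 14 = -14 + 6*j)
u(a) = (-1 + a)*(-2 + a) (u(a) = (-2 + a)*(-1 + a) = (-1 + a)*(-2 + a))
z(L, T) = 210 + L² (z(L, T) = L*L + ((T - T) + (2 + (-14 + 6*5)² - 3*(-14 + 6*5))) = L² + (0 + (2 + (-14 + 30)² - 3*(-14 + 30))) = L² + (0 + (2 + 16² - 3*16)) = L² + (0 + (2 + 256 - 48)) = L² + (0 + 210) = L² + 210 = 210 + L²)
-z(22, 24) = -(210 + 22²) = -(210 + 484) = -1*694 = -694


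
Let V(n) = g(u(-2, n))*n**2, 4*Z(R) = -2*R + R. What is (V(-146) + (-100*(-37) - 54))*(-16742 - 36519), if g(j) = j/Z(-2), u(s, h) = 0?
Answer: -194189606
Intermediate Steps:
Z(R) = -R/4 (Z(R) = (-2*R + R)/4 = (-R)/4 = -R/4)
g(j) = 2*j (g(j) = j/((-1/4*(-2))) = j/(1/2) = j*2 = 2*j)
V(n) = 0 (V(n) = (2*0)*n**2 = 0*n**2 = 0)
(V(-146) + (-100*(-37) - 54))*(-16742 - 36519) = (0 + (-100*(-37) - 54))*(-16742 - 36519) = (0 + (3700 - 54))*(-53261) = (0 + 3646)*(-53261) = 3646*(-53261) = -194189606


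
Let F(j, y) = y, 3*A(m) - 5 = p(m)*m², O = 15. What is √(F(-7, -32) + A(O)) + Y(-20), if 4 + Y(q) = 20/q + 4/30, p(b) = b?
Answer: -73/15 + 2*√2463/3 ≈ 28.219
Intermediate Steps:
A(m) = 5/3 + m³/3 (A(m) = 5/3 + (m*m²)/3 = 5/3 + m³/3)
Y(q) = -58/15 + 20/q (Y(q) = -4 + (20/q + 4/30) = -4 + (20/q + 4*(1/30)) = -4 + (20/q + 2/15) = -4 + (2/15 + 20/q) = -58/15 + 20/q)
√(F(-7, -32) + A(O)) + Y(-20) = √(-32 + (5/3 + (⅓)*15³)) + (-58/15 + 20/(-20)) = √(-32 + (5/3 + (⅓)*3375)) + (-58/15 + 20*(-1/20)) = √(-32 + (5/3 + 1125)) + (-58/15 - 1) = √(-32 + 3380/3) - 73/15 = √(3284/3) - 73/15 = 2*√2463/3 - 73/15 = -73/15 + 2*√2463/3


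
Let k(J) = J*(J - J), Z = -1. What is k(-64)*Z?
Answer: 0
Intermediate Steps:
k(J) = 0 (k(J) = J*0 = 0)
k(-64)*Z = 0*(-1) = 0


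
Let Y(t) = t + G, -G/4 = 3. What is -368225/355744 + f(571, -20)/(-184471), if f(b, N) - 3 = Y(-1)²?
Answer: -67988021943/65624451424 ≈ -1.0360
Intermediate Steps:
G = -12 (G = -4*3 = -12)
Y(t) = -12 + t (Y(t) = t - 12 = -12 + t)
f(b, N) = 172 (f(b, N) = 3 + (-12 - 1)² = 3 + (-13)² = 3 + 169 = 172)
-368225/355744 + f(571, -20)/(-184471) = -368225/355744 + 172/(-184471) = -368225*1/355744 + 172*(-1/184471) = -368225/355744 - 172/184471 = -67988021943/65624451424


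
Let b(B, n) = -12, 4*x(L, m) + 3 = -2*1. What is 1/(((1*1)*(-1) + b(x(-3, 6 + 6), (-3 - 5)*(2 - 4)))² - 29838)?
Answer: -1/29669 ≈ -3.3705e-5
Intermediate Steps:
x(L, m) = -5/4 (x(L, m) = -¾ + (-2*1)/4 = -¾ + (¼)*(-2) = -¾ - ½ = -5/4)
1/(((1*1)*(-1) + b(x(-3, 6 + 6), (-3 - 5)*(2 - 4)))² - 29838) = 1/(((1*1)*(-1) - 12)² - 29838) = 1/((1*(-1) - 12)² - 29838) = 1/((-1 - 12)² - 29838) = 1/((-13)² - 29838) = 1/(169 - 29838) = 1/(-29669) = -1/29669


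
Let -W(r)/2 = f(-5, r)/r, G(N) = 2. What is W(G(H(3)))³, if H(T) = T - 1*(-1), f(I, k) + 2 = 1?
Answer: 1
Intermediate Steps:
f(I, k) = -1 (f(I, k) = -2 + 1 = -1)
H(T) = 1 + T (H(T) = T + 1 = 1 + T)
W(r) = 2/r (W(r) = -(-2)/r = 2/r)
W(G(H(3)))³ = (2/2)³ = (2*(½))³ = 1³ = 1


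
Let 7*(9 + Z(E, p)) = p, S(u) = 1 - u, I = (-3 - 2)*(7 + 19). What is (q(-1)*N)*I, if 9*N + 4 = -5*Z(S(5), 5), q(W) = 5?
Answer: -170300/63 ≈ -2703.2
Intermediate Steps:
I = -130 (I = -5*26 = -130)
Z(E, p) = -9 + p/7
N = 262/63 (N = -4/9 + (-5*(-9 + (1/7)*5))/9 = -4/9 + (-5*(-9 + 5/7))/9 = -4/9 + (-5*(-58/7))/9 = -4/9 + (1/9)*(290/7) = -4/9 + 290/63 = 262/63 ≈ 4.1587)
(q(-1)*N)*I = (5*(262/63))*(-130) = (1310/63)*(-130) = -170300/63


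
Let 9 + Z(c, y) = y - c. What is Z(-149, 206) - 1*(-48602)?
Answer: 48948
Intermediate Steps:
Z(c, y) = -9 + y - c (Z(c, y) = -9 + (y - c) = -9 + y - c)
Z(-149, 206) - 1*(-48602) = (-9 + 206 - 1*(-149)) - 1*(-48602) = (-9 + 206 + 149) + 48602 = 346 + 48602 = 48948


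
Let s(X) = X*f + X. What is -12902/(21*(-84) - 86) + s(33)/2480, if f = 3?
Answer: 806029/114700 ≈ 7.0273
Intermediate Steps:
s(X) = 4*X (s(X) = X*3 + X = 3*X + X = 4*X)
-12902/(21*(-84) - 86) + s(33)/2480 = -12902/(21*(-84) - 86) + (4*33)/2480 = -12902/(-1764 - 86) + 132*(1/2480) = -12902/(-1850) + 33/620 = -12902*(-1/1850) + 33/620 = 6451/925 + 33/620 = 806029/114700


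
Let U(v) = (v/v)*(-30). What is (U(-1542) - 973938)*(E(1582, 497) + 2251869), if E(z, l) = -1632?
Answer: -2191658830416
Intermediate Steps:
U(v) = -30 (U(v) = 1*(-30) = -30)
(U(-1542) - 973938)*(E(1582, 497) + 2251869) = (-30 - 973938)*(-1632 + 2251869) = -973968*2250237 = -2191658830416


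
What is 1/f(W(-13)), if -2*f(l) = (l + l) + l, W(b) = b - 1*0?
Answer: 2/39 ≈ 0.051282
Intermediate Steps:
W(b) = b (W(b) = b + 0 = b)
f(l) = -3*l/2 (f(l) = -((l + l) + l)/2 = -(2*l + l)/2 = -3*l/2)
1/f(W(-13)) = 1/(-3/2*(-13)) = 1/(39/2) = 2/39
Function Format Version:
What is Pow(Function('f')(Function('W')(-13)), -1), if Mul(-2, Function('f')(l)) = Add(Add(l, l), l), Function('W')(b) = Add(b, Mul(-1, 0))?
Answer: Rational(2, 39) ≈ 0.051282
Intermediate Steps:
Function('W')(b) = b (Function('W')(b) = Add(b, 0) = b)
Function('f')(l) = Mul(Rational(-3, 2), l) (Function('f')(l) = Mul(Rational(-1, 2), Add(Add(l, l), l)) = Mul(Rational(-1, 2), Add(Mul(2, l), l)) = Mul(Rational(-1, 2), Mul(3, l)) = Mul(Rational(-3, 2), l))
Pow(Function('f')(Function('W')(-13)), -1) = Pow(Mul(Rational(-3, 2), -13), -1) = Pow(Rational(39, 2), -1) = Rational(2, 39)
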